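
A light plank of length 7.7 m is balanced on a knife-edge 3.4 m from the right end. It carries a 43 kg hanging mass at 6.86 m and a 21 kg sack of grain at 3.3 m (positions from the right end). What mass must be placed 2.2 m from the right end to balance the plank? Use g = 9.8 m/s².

m ≈ 122 kg

Choose the knife-edge (at 3.4 m from the right end) as the axis so the support reaction has zero arm there.
Hanging mass: 43 × 9.8 = 421.4 N down at 6.86 m → arm 3.46 m, τ = 421.4 × 3.46 = 1458 N·m counterclockwise.
Sack of grain: 21 × 9.8 = 205.8 N down at 3.3 m → arm 0.1 m, τ = 205.8 × 0.1 = 20.58 N·m clockwise.
Net moment of known loads = 1437 N·m counterclockwise.
An unknown mass m at 2.2 m has arm 1.2 m; its moment is m·g·1.2 clockwise.
For rotational equilibrium, m × 9.8 × 1.2 = 1437, so m = 1437 / (9.8 × 1.2) = 122 kg.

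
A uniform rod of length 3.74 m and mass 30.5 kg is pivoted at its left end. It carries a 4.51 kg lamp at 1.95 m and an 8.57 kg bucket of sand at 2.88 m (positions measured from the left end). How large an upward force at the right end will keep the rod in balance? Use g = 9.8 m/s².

About the left end:
Beam weight: 30.5 × 9.8 = 298.9 N down at 1.87 m → arm 1.87 m, τ = 298.9 × 1.87 = 558.9 N·m clockwise.
Lamp: 4.51 × 9.8 = 44.2 N down at 1.95 m → arm 1.95 m, τ = 44.2 × 1.95 = 86.19 N·m clockwise.
Bucket of sand: 8.57 × 9.8 = 83.99 N down at 2.88 m → arm 2.88 m, τ = 83.99 × 2.88 = 241.9 N·m clockwise.
Net moment of the loads = 887 N·m clockwise.
The upward force F acts at the right end, arm 3.74 m, giving F × 3.74 counterclockwise.
Setting net torque to zero: F × 3.74 = 887 → F = 887 / 3.74 = 237 N.

F ≈ 237 N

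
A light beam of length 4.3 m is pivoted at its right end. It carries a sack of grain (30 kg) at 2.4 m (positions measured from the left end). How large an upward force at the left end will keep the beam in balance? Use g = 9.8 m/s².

F ≈ 130 N

Choose the right end as the axis so the unknown pivot reaction has zero arm there.
Sack of grain: 30 × 9.8 = 294 N down at 2.4 m → arm 1.9 m, τ = 294 × 1.9 = 558.6 N·m counterclockwise.
Net moment of the loads = 558.6 N·m counterclockwise.
The upward force F acts at the left end, arm 4.3 m, giving F × 4.3 clockwise.
Setting net torque to zero: F × 4.3 = 558.6 → F = 558.6 / 4.3 = 130 N.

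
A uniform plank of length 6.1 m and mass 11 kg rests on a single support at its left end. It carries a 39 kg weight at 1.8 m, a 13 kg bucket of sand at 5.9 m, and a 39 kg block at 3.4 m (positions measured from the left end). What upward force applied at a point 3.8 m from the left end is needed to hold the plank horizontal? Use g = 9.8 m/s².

Sum moments about the left end (the unknown pivot reaction has zero arm there).
Beam weight: 11 × 9.8 = 107.8 N down at 3.05 m → arm 3.05 m, τ = 107.8 × 3.05 = 328.8 N·m clockwise.
Weight: 39 × 9.8 = 382.2 N down at 1.8 m → arm 1.8 m, τ = 382.2 × 1.8 = 688 N·m clockwise.
Bucket of sand: 13 × 9.8 = 127.4 N down at 5.9 m → arm 5.9 m, τ = 127.4 × 5.9 = 751.7 N·m clockwise.
Block: 39 × 9.8 = 382.2 N down at 3.4 m → arm 3.4 m, τ = 382.2 × 3.4 = 1299 N·m clockwise.
Net moment of the loads = 3068 N·m clockwise.
The upward force F acts at a point 3.8 m from the left end, arm 3.8 m, giving F × 3.8 counterclockwise.
Στ = 0 ⇒ F × 3.8 = 3068 ⇒ F = 3068 / 3.8 = 807 N.

F ≈ 807 N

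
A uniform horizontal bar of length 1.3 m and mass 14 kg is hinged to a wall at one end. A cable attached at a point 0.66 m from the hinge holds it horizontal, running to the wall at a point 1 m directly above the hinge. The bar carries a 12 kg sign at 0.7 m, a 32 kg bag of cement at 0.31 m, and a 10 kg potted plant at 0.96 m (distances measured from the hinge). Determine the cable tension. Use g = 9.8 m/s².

Sum moments about the hinge (the unknown hinge reaction has zero arm there).
Beam weight: 14 × 9.8 = 137.2 N down at 0.65 m → arm 0.65 m, τ = 137.2 × 0.65 = 89.18 N·m clockwise.
Sign: 12 × 9.8 = 117.6 N down at 0.7 m → arm 0.7 m, τ = 117.6 × 0.7 = 82.32 N·m clockwise.
Bag of cement: 32 × 9.8 = 313.6 N down at 0.31 m → arm 0.31 m, τ = 313.6 × 0.31 = 97.22 N·m clockwise.
Potted plant: 10 × 9.8 = 98 N down at 0.96 m → arm 0.96 m, τ = 98 × 0.96 = 94.08 N·m clockwise.
Total clockwise load moment = 362.8 N·m.
The cable tension T acts at 0.66 m; only its component perpendicular to the bar, T sinθ, produces torque. sinθ = h/√(h²+d²) = 1/√(1²+0.66²) = 0.8346.
For rotational equilibrium, T × 0.66 × 0.8346 = 362.8, so T = 362.8 / 0.5508 = 659 N.

T ≈ 659 N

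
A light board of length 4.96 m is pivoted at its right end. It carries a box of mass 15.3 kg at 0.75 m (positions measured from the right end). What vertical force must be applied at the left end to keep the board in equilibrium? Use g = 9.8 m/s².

F ≈ 22.7 N

Take moments about the right end.
Box: 15.3 × 9.8 = 149.9 N down at 0.75 m → arm 0.75 m, τ = 149.9 × 0.75 = 112.4 N·m counterclockwise.
Net moment of the loads = 112.4 N·m counterclockwise.
The upward force F acts at the left end, arm 4.96 m, giving F × 4.96 clockwise.
Setting net torque to zero: F × 4.96 = 112.4 → F = 112.4 / 4.96 = 22.7 N.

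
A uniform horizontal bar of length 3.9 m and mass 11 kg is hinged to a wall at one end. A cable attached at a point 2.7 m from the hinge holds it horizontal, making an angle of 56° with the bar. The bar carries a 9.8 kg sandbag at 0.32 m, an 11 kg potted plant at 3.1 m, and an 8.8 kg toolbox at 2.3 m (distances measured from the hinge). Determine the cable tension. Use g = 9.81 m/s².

T ≈ 346 N

About the hinge:
Beam weight: 11 × 9.81 = 107.9 N down at 1.95 m → arm 1.95 m, τ = 107.9 × 1.95 = 210.4 N·m clockwise.
Sandbag: 9.8 × 9.81 = 96.14 N down at 0.32 m → arm 0.32 m, τ = 96.14 × 0.32 = 30.76 N·m clockwise.
Potted plant: 11 × 9.81 = 107.9 N down at 3.1 m → arm 3.1 m, τ = 107.9 × 3.1 = 334.5 N·m clockwise.
Toolbox: 8.8 × 9.81 = 86.33 N down at 2.3 m → arm 2.3 m, τ = 86.33 × 2.3 = 198.6 N·m clockwise.
Total clockwise load moment = 774.3 N·m.
The cable tension T acts at 2.7 m; only its component perpendicular to the bar, T sinθ, produces torque. sin 56° = 0.829.
Balancing moments: T × 2.7 × 0.829 = 774.3, giving T = 774.3 / 2.238 = 346 N.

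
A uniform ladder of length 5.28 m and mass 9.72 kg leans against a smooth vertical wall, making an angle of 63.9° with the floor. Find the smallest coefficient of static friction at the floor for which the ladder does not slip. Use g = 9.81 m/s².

Choose the foot of the ladder as the axis so the floor normal and friction both act there and drop out.
Ladder weight 9.72×9.81 = 95.35 N acts at 2.64 m along the ladder; its horizontal arm is 2.64·cos63.9° = 1.161 m → τ = 110.7 N·m clockwise.
Wall normal N acts horizontally at the top; its moment arm is the height L sinθ = 5.28·sin63.9° = 4.742 m, counterclockwise.
Στ = 0 ⇒ N × 4.742 = 110.7 ⇒ N = 23.34 N.
ΣFx = 0 ⇒ f = N_wall = 23.34 N. ΣFy = 0 ⇒ N_floor = 95.35 N.
μ_min = f / N_floor = 23.34 / 95.35 = 0.245.

μ_min ≈ 0.245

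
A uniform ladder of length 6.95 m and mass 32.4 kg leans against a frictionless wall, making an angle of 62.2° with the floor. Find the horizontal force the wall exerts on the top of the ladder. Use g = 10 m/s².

N_wall ≈ 85.4 N

Sum moments about the foot of the ladder (the floor normal and friction both act there and drop out).
Ladder weight 32.4×10 = 324 N acts at 3.475 m along the ladder; its horizontal arm is 3.475·cos62.2° = 1.621 m → τ = 525.2 N·m clockwise.
Wall normal N acts horizontally at the top; its moment arm is the height L sinθ = 6.95·sin62.2° = 6.148 m, counterclockwise.
Balancing moments: N × 6.148 = 525.2, giving N = 85.4 N.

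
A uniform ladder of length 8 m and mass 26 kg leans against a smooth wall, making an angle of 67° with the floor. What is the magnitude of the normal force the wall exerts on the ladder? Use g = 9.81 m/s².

N_wall ≈ 54.1 N

Take moments about the foot of the ladder.
Ladder weight 26×9.81 = 255.1 N acts at 4 m along the ladder; its horizontal arm is 4·cos67° = 1.563 m → τ = 398.7 N·m clockwise.
Wall normal N acts horizontally at the top; its moment arm is the height L sinθ = 8·sin67° = 7.364 m, counterclockwise.
For rotational equilibrium, N × 7.364 = 398.7, so N = 54.1 N.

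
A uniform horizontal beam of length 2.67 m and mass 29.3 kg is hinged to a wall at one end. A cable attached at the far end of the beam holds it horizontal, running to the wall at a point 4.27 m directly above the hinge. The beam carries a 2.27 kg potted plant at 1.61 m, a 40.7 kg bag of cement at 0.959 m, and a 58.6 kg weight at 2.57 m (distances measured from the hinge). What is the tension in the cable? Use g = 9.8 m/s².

T ≈ 1010 N

Take moments about the hinge.
Beam weight: 29.3 × 9.8 = 287.1 N down at 1.335 m → arm 1.335 m, τ = 287.1 × 1.335 = 383.3 N·m clockwise.
Potted plant: 2.27 × 9.8 = 22.25 N down at 1.61 m → arm 1.61 m, τ = 22.25 × 1.61 = 35.82 N·m clockwise.
Bag of cement: 40.7 × 9.8 = 398.9 N down at 0.959 m → arm 0.959 m, τ = 398.9 × 0.959 = 382.5 N·m clockwise.
Weight: 58.6 × 9.8 = 574.3 N down at 2.57 m → arm 2.57 m, τ = 574.3 × 2.57 = 1476 N·m clockwise.
Total clockwise load moment = 2278 N·m.
The cable tension T acts at 2.67 m; only its component perpendicular to the beam, T sinθ, produces torque. sinθ = h/√(h²+d²) = 4.27/√(4.27²+2.67²) = 0.8479.
Balancing moments: T × 2.67 × 0.8479 = 2278, giving T = 2278 / 2.264 = 1010 N.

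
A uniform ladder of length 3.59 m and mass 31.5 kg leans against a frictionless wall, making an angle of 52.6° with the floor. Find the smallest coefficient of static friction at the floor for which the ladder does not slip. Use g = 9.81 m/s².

Choose the foot of the ladder as the axis so the floor normal and friction both act there and drop out.
Ladder weight 31.5×9.81 = 309 N acts at 1.795 m along the ladder; its horizontal arm is 1.795·cos52.6° = 1.09 m → τ = 336.8 N·m clockwise.
Wall normal N acts horizontally at the top; its moment arm is the height L sinθ = 3.59·sin52.6° = 2.852 m, counterclockwise.
For rotational equilibrium, N × 2.852 = 336.8, so N = 118.1 N.
ΣFx = 0 ⇒ f = N_wall = 118.1 N. ΣFy = 0 ⇒ N_floor = 309 N.
μ_min = f / N_floor = 118.1 / 309 = 0.382.

μ_min ≈ 0.382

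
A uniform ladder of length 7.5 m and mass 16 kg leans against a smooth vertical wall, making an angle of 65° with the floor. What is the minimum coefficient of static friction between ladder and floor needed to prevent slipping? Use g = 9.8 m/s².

μ_min ≈ 0.233

Choose the foot of the ladder as the axis so the floor normal and friction both act there and drop out.
Ladder weight 16×9.8 = 156.8 N acts at 3.75 m along the ladder; its horizontal arm is 3.75·cos65° = 1.585 m → τ = 248.5 N·m clockwise.
Wall normal N acts horizontally at the top; its moment arm is the height L sinθ = 7.5·sin65° = 6.797 m, counterclockwise.
For rotational equilibrium, N × 6.797 = 248.5, so N = 36.56 N.
ΣFx = 0 ⇒ f = N_wall = 36.56 N. ΣFy = 0 ⇒ N_floor = 156.8 N.
μ_min = f / N_floor = 36.56 / 156.8 = 0.233.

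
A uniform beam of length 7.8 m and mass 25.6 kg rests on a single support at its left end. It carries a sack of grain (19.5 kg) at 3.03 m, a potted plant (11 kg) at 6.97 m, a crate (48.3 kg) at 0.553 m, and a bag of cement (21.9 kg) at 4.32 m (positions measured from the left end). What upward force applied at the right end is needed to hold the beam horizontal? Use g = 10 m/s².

F ≈ 458 N

Sum moments about the left end (the unknown pivot reaction has zero arm there).
Beam weight: 25.6 × 10 = 256 N down at 3.9 m → arm 3.9 m, τ = 256 × 3.9 = 998.4 N·m clockwise.
Sack of grain: 19.5 × 10 = 195 N down at 3.03 m → arm 3.03 m, τ = 195 × 3.03 = 590.8 N·m clockwise.
Potted plant: 11 × 10 = 110 N down at 6.97 m → arm 6.97 m, τ = 110 × 6.97 = 766.7 N·m clockwise.
Crate: 48.3 × 10 = 483 N down at 0.553 m → arm 0.553 m, τ = 483 × 0.553 = 267.1 N·m clockwise.
Bag of cement: 21.9 × 10 = 219 N down at 4.32 m → arm 4.32 m, τ = 219 × 4.32 = 946.1 N·m clockwise.
Net moment of the loads = 3569 N·m clockwise.
The upward force F acts at the right end, arm 7.8 m, giving F × 7.8 counterclockwise.
Setting net torque to zero: F × 7.8 = 3569 → F = 3569 / 7.8 = 458 N.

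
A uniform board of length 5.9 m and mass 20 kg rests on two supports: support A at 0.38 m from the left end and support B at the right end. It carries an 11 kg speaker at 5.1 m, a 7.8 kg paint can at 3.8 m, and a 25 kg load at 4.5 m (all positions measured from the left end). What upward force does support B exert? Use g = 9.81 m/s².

Taking torques about support A:
Beam weight: 20 × 9.81 = 196.2 N down at 2.95 m → arm 2.57 m, τ = 196.2 × 2.57 = 504.2 N·m clockwise.
Speaker: 11 × 9.81 = 107.9 N down at 5.1 m → arm 4.72 m, τ = 107.9 × 4.72 = 509.3 N·m clockwise.
Paint can: 7.8 × 9.81 = 76.52 N down at 3.8 m → arm 3.42 m, τ = 76.52 × 3.42 = 261.7 N·m clockwise.
Load: 25 × 9.81 = 245.2 N down at 4.5 m → arm 4.12 m, τ = 245.2 × 4.12 = 1010 N·m clockwise.
Net load moment about support A = 2285 N·m clockwise.
Reaction R at support B is upward at 5.9 m, arm 5.52 m → moment R × 5.52 counterclockwise.
Setting net torque to zero: R × 5.52 = 2285 → R = 414 N.

R_B ≈ 414 N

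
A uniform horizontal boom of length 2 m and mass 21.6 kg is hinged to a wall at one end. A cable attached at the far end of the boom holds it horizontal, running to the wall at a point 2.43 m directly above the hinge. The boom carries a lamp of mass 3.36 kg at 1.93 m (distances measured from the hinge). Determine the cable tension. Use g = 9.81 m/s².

Take moments about the hinge.
Beam weight: 21.6 × 9.81 = 211.9 N down at 1 m → arm 1 m, τ = 211.9 × 1 = 211.9 N·m clockwise.
Lamp: 3.36 × 9.81 = 32.96 N down at 1.93 m → arm 1.93 m, τ = 32.96 × 1.93 = 63.61 N·m clockwise.
Total clockwise load moment = 275.5 N·m.
The cable tension T acts at 2 m; only its component perpendicular to the boom, T sinθ, produces torque. sinθ = h/√(h²+d²) = 2.43/√(2.43²+2²) = 0.7721.
Balancing moments: T × 2 × 0.7721 = 275.5, giving T = 275.5 / 1.544 = 178 N.

T ≈ 178 N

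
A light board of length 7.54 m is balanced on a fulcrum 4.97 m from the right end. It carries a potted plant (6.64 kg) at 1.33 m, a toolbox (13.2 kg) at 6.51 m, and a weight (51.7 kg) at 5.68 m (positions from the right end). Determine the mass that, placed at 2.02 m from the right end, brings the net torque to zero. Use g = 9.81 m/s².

m ≈ 11.1 kg

Choose the fulcrum (at 4.97 m from the right end) as the axis so the support reaction has zero arm there.
Potted plant: 6.64 × 9.81 = 65.14 N down at 1.33 m → arm 3.64 m, τ = 65.14 × 3.64 = 237.1 N·m clockwise.
Toolbox: 13.2 × 9.81 = 129.5 N down at 6.51 m → arm 1.54 m, τ = 129.5 × 1.54 = 199.4 N·m counterclockwise.
Weight: 51.7 × 9.81 = 507.2 N down at 5.68 m → arm 0.71 m, τ = 507.2 × 0.71 = 360.1 N·m counterclockwise.
Net moment of known loads = 322.4 N·m counterclockwise.
An unknown mass m at 2.02 m has arm 2.95 m; its moment is m·g·2.95 clockwise.
Setting net torque to zero: m × 9.81 × 2.95 = 322.4 → m = 322.4 / (9.81 × 2.95) = 11.1 kg.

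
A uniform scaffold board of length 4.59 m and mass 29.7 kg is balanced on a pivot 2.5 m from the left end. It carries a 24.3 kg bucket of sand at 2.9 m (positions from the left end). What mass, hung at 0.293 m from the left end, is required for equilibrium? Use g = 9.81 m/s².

Take moments about the pivot (at 2.5 m from the left end).
Beam weight: 29.7 × 9.81 = 291.4 N down at 2.295 m → arm 0.205 m, τ = 291.4 × 0.205 = 59.74 N·m counterclockwise.
Bucket of sand: 24.3 × 9.81 = 238.4 N down at 2.9 m → arm 0.4 m, τ = 238.4 × 0.4 = 95.36 N·m clockwise.
Net moment of known loads = 35.62 N·m clockwise.
An unknown mass m at 0.293 m has arm 2.207 m; its moment is m·g·2.207 counterclockwise.
Setting net torque to zero: m × 9.81 × 2.207 = 35.62 → m = 35.62 / (9.81 × 2.207) = 1.65 kg.

m ≈ 1.65 kg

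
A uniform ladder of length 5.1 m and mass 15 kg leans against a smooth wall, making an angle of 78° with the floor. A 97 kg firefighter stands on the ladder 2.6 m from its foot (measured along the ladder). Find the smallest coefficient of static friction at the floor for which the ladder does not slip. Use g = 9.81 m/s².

Take moments about the foot of the ladder.
Ladder weight 15×9.81 = 147.2 N acts at 2.55 m along the ladder; its horizontal arm is 2.55·cos78° = 0.5302 m → τ = 78.05 N·m clockwise.
Firefighter: 97×9.81 = 951.6 N at 2.6 m → arm 0.5406 m → τ = 514.4 N·m clockwise.
Wall normal N acts horizontally at the top; its moment arm is the height L sinθ = 5.1·sin78° = 4.989 m, counterclockwise.
Balancing moments: N × 4.989 = 592.4, giving N = 118.7 N.
ΣFx = 0 ⇒ f = N_wall = 118.7 N. ΣFy = 0 ⇒ N_floor = 1099 N.
μ_min = f / N_floor = 118.7 / 1099 = 0.108.

μ_min ≈ 0.108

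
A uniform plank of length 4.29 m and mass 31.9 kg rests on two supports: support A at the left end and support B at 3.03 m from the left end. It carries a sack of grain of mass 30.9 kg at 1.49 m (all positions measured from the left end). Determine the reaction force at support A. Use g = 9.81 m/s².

R_A ≈ 245 N

Choose support B as the axis so its reaction then has zero moment arm.
Beam weight: 31.9 × 9.81 = 312.9 N down at 2.145 m → arm 0.885 m, τ = 312.9 × 0.885 = 276.9 N·m counterclockwise.
Sack of grain: 30.9 × 9.81 = 303.1 N down at 1.49 m → arm 1.54 m, τ = 303.1 × 1.54 = 466.8 N·m counterclockwise.
Net load moment about support B = 743.7 N·m counterclockwise.
Reaction R at support A is upward at 0 m, arm 3.03 m → moment R × 3.03 clockwise.
Setting net torque to zero: R × 3.03 = 743.7 → R = 245 N.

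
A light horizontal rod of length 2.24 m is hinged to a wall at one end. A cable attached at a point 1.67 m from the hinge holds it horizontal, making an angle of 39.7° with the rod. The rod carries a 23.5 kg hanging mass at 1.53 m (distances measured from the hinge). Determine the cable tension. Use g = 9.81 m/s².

Take moments about the hinge.
Hanging mass: 23.5 × 9.81 = 230.5 N down at 1.53 m → arm 1.53 m, τ = 230.5 × 1.53 = 352.7 N·m clockwise.
Total clockwise load moment = 352.7 N·m.
The cable tension T acts at 1.67 m; only its component perpendicular to the rod, T sinθ, produces torque. sin 39.7° = 0.6388.
Setting net torque to zero: T × 1.67 × 0.6388 = 352.7 → T = 352.7 / 1.067 = 331 N.

T ≈ 331 N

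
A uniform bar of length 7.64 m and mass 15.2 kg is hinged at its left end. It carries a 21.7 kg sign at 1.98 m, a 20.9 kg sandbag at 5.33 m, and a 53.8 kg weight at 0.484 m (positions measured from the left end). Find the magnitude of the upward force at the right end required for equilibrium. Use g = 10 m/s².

F ≈ 312 N

Choose the left end as the axis so the unknown pivot reaction has zero arm there.
Beam weight: 15.2 × 10 = 152 N down at 3.82 m → arm 3.82 m, τ = 152 × 3.82 = 580.6 N·m clockwise.
Sign: 21.7 × 10 = 217 N down at 1.98 m → arm 1.98 m, τ = 217 × 1.98 = 429.7 N·m clockwise.
Sandbag: 20.9 × 10 = 209 N down at 5.33 m → arm 5.33 m, τ = 209 × 5.33 = 1114 N·m clockwise.
Weight: 53.8 × 10 = 538 N down at 0.484 m → arm 0.484 m, τ = 538 × 0.484 = 260.4 N·m clockwise.
Net moment of the loads = 2385 N·m clockwise.
The upward force F acts at the right end, arm 7.64 m, giving F × 7.64 counterclockwise.
Στ = 0 ⇒ F × 7.64 = 2385 ⇒ F = 2385 / 7.64 = 312 N.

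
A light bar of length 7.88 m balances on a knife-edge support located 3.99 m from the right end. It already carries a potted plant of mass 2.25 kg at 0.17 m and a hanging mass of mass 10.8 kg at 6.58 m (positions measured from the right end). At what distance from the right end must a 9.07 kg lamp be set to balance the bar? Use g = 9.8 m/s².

x ≈ 1.85 m from the right end

Take moments about the knife-edge support (at 3.99 m from the right end).
Potted plant: 2.25 × 9.8 = 22.05 N down at 0.17 m → arm 3.82 m, τ = 22.05 × 3.82 = 84.23 N·m clockwise.
Hanging mass: 10.8 × 9.8 = 105.8 N down at 6.58 m → arm 2.59 m, τ = 105.8 × 2.59 = 274 N·m counterclockwise.
Net moment of existing loads = 189.8 N·m counterclockwise.
The lamp weighs 9.07 × 9.8 = 88.89 N and must supply an equal clockwise moment, so its lever arm about the knife-edge support is 189.8 / 88.89 = 2.14 m.
That puts it at 3.99 − 2.14 = 1.85 m from the right end.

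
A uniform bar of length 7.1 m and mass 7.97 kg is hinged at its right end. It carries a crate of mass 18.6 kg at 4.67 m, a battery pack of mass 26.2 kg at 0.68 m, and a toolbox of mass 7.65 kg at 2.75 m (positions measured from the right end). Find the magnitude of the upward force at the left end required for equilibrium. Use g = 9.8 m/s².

F ≈ 213 N

Take moments about the right end.
Beam weight: 7.97 × 9.8 = 78.11 N down at 3.55 m → arm 3.55 m, τ = 78.11 × 3.55 = 277.3 N·m counterclockwise.
Crate: 18.6 × 9.8 = 182.3 N down at 4.67 m → arm 4.67 m, τ = 182.3 × 4.67 = 851.3 N·m counterclockwise.
Battery pack: 26.2 × 9.8 = 256.8 N down at 0.68 m → arm 0.68 m, τ = 256.8 × 0.68 = 174.6 N·m counterclockwise.
Toolbox: 7.65 × 9.8 = 74.97 N down at 2.75 m → arm 2.75 m, τ = 74.97 × 2.75 = 206.2 N·m counterclockwise.
Net moment of the loads = 1509 N·m counterclockwise.
The upward force F acts at the left end, arm 7.1 m, giving F × 7.1 clockwise.
Balancing moments: F × 7.1 = 1509, giving F = 1509 / 7.1 = 213 N.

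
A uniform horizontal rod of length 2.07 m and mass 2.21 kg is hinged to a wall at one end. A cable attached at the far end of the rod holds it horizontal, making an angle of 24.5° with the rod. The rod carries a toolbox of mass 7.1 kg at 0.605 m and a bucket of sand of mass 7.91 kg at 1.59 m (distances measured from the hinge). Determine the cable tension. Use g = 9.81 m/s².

T ≈ 219 N

Choose the hinge as the axis so the unknown hinge reaction has zero arm there.
Beam weight: 2.21 × 9.81 = 21.68 N down at 1.035 m → arm 1.035 m, τ = 21.68 × 1.035 = 22.44 N·m clockwise.
Toolbox: 7.1 × 9.81 = 69.65 N down at 0.605 m → arm 0.605 m, τ = 69.65 × 0.605 = 42.14 N·m clockwise.
Bucket of sand: 7.91 × 9.81 = 77.6 N down at 1.59 m → arm 1.59 m, τ = 77.6 × 1.59 = 123.4 N·m clockwise.
Total clockwise load moment = 188 N·m.
The cable tension T acts at 2.07 m; only its component perpendicular to the rod, T sinθ, produces torque. sin 24.5° = 0.4147.
Balancing moments: T × 2.07 × 0.4147 = 188, giving T = 188 / 0.8584 = 219 N.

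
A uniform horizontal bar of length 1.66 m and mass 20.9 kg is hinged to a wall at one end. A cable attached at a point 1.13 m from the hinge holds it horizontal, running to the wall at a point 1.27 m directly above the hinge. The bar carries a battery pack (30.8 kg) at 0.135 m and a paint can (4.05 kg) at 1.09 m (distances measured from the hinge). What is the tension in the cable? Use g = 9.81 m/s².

T ≈ 301 N

Sum moments about the hinge (the unknown hinge reaction has zero arm there).
Beam weight: 20.9 × 9.81 = 205 N down at 0.83 m → arm 0.83 m, τ = 205 × 0.83 = 170.2 N·m clockwise.
Battery pack: 30.8 × 9.81 = 302.1 N down at 0.135 m → arm 0.135 m, τ = 302.1 × 0.135 = 40.78 N·m clockwise.
Paint can: 4.05 × 9.81 = 39.73 N down at 1.09 m → arm 1.09 m, τ = 39.73 × 1.09 = 43.31 N·m clockwise.
Total clockwise load moment = 254.3 N·m.
The cable tension T acts at 1.13 m; only its component perpendicular to the bar, T sinθ, produces torque. sinθ = h/√(h²+d²) = 1.27/√(1.27²+1.13²) = 0.7471.
Balancing moments: T × 1.13 × 0.7471 = 254.3, giving T = 254.3 / 0.8442 = 301 N.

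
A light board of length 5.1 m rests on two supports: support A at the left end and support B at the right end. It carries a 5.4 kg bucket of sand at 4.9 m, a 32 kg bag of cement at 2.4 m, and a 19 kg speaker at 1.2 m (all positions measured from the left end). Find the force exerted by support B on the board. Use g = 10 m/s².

Sum moments about support A (its reaction then has zero moment arm).
Bucket of sand: 5.4 × 10 = 54 N down at 4.9 m → arm 4.9 m, τ = 54 × 4.9 = 264.6 N·m clockwise.
Bag of cement: 32 × 10 = 320 N down at 2.4 m → arm 2.4 m, τ = 320 × 2.4 = 768 N·m clockwise.
Speaker: 19 × 10 = 190 N down at 1.2 m → arm 1.2 m, τ = 190 × 1.2 = 228 N·m clockwise.
Net load moment about support A = 1261 N·m clockwise.
Reaction R at support B is upward at 5.1 m, arm 5.1 m → moment R × 5.1 counterclockwise.
For rotational equilibrium, R × 5.1 = 1261, so R = 247 N.

R_B ≈ 247 N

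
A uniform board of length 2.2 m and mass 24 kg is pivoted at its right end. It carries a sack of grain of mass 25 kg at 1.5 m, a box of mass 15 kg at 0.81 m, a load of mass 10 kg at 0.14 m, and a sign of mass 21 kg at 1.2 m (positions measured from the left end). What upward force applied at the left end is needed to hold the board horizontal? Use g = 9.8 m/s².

F ≈ 474 N

Take moments about the right end.
Beam weight: 24 × 9.8 = 235.2 N down at 1.1 m → arm 1.1 m, τ = 235.2 × 1.1 = 258.7 N·m counterclockwise.
Sack of grain: 25 × 9.8 = 245 N down at 1.5 m → arm 0.7 m, τ = 245 × 0.7 = 171.5 N·m counterclockwise.
Box: 15 × 9.8 = 147 N down at 0.81 m → arm 1.39 m, τ = 147 × 1.39 = 204.3 N·m counterclockwise.
Load: 10 × 9.8 = 98 N down at 0.14 m → arm 2.06 m, τ = 98 × 2.06 = 201.9 N·m counterclockwise.
Sign: 21 × 9.8 = 205.8 N down at 1.2 m → arm 1 m, τ = 205.8 × 1 = 205.8 N·m counterclockwise.
Net moment of the loads = 1042 N·m counterclockwise.
The upward force F acts at the left end, arm 2.2 m, giving F × 2.2 clockwise.
For rotational equilibrium, F × 2.2 = 1042, so F = 1042 / 2.2 = 474 N.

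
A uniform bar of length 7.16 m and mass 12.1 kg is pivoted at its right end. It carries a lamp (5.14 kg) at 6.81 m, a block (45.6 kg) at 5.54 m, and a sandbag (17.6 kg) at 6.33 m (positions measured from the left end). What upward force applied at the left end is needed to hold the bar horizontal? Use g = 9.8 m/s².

Take moments about the right end.
Beam weight: 12.1 × 9.8 = 118.6 N down at 3.58 m → arm 3.58 m, τ = 118.6 × 3.58 = 424.6 N·m counterclockwise.
Lamp: 5.14 × 9.8 = 50.37 N down at 6.81 m → arm 0.35 m, τ = 50.37 × 0.35 = 17.63 N·m counterclockwise.
Block: 45.6 × 9.8 = 446.9 N down at 5.54 m → arm 1.62 m, τ = 446.9 × 1.62 = 724 N·m counterclockwise.
Sandbag: 17.6 × 9.8 = 172.5 N down at 6.33 m → arm 0.83 m, τ = 172.5 × 0.83 = 143.2 N·m counterclockwise.
Net moment of the loads = 1309 N·m counterclockwise.
The upward force F acts at the left end, arm 7.16 m, giving F × 7.16 clockwise.
Balancing moments: F × 7.16 = 1309, giving F = 1309 / 7.16 = 183 N.

F ≈ 183 N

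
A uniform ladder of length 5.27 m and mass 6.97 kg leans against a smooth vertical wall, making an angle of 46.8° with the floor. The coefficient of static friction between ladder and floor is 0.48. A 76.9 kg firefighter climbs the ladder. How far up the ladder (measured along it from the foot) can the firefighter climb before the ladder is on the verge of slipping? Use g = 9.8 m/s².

d ≈ 2.7 m

Taking torques about the foot of the ladder:
Ladder weight 6.97×9.8 = 68.31 N acts at 2.635 m along the ladder; its horizontal arm is 2.635·cos46.8° = 1.804 m → τ = 123.2 N·m clockwise.
Firefighter weight 76.9×9.8 = 753.6 N at distance d → arm d·cos46.8° → τ = 753.6·d·0.6845 clockwise.
Wall normal N at the top has arm L sinθ = 3.842 m counterclockwise, so Στ = 0 gives N·3.842 = 123.2 + 515.8·d.
ΣFy = 0 ⇒ N_floor = 821.9 N, so the maximum friction is μ_s·N_floor = 0.48×821.9 = 394.5 N. ΣFx = 0 ⇒ N_wall = f, so at the slipping point N = 394.5 N.
Substituting: 394.5×3.842 = 123.2 + 515.8·d ⇒ d = (1516 − 123.2) / 515.8 = 2.7 m.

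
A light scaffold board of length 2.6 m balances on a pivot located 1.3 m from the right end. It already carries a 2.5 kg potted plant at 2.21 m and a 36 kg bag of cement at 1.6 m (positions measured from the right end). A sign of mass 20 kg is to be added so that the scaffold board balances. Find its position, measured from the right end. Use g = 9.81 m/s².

x ≈ 0.646 m from the right end

Choose the pivot (at 1.3 m from the right end) as the axis so the support reaction has zero arm there.
Potted plant: 2.5 × 9.81 = 24.53 N down at 2.21 m → arm 0.91 m, τ = 24.53 × 0.91 = 22.32 N·m counterclockwise.
Bag of cement: 36 × 9.81 = 353.2 N down at 1.6 m → arm 0.3 m, τ = 353.2 × 0.3 = 106 N·m counterclockwise.
Net moment of existing loads = 128.3 N·m counterclockwise.
The sign weighs 20 × 9.81 = 196.2 N and must supply an equal clockwise moment, so its lever arm about the pivot is 128.3 / 196.2 = 0.654 m.
That puts it at 1.3 − 0.654 = 0.646 m from the right end.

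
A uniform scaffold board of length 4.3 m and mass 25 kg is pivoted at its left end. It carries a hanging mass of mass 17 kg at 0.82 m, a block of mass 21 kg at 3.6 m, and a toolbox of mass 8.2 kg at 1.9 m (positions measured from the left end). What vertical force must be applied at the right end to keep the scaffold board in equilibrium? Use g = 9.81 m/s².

F ≈ 362 N

About the left end:
Beam weight: 25 × 9.81 = 245.2 N down at 2.15 m → arm 2.15 m, τ = 245.2 × 2.15 = 527.2 N·m clockwise.
Hanging mass: 17 × 9.81 = 166.8 N down at 0.82 m → arm 0.82 m, τ = 166.8 × 0.82 = 136.8 N·m clockwise.
Block: 21 × 9.81 = 206 N down at 3.6 m → arm 3.6 m, τ = 206 × 3.6 = 741.6 N·m clockwise.
Toolbox: 8.2 × 9.81 = 80.44 N down at 1.9 m → arm 1.9 m, τ = 80.44 × 1.9 = 152.8 N·m clockwise.
Net moment of the loads = 1558 N·m clockwise.
The upward force F acts at the right end, arm 4.3 m, giving F × 4.3 counterclockwise.
Setting net torque to zero: F × 4.3 = 1558 → F = 1558 / 4.3 = 362 N.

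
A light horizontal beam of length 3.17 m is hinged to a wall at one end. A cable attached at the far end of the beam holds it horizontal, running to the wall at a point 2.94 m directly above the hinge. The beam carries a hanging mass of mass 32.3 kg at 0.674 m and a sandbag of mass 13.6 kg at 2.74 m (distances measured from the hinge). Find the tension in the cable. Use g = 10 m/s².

T ≈ 274 N

Sum moments about the hinge (the unknown hinge reaction has zero arm there).
Hanging mass: 32.3 × 10 = 323 N down at 0.674 m → arm 0.674 m, τ = 323 × 0.674 = 217.7 N·m clockwise.
Sandbag: 13.6 × 10 = 136 N down at 2.74 m → arm 2.74 m, τ = 136 × 2.74 = 372.6 N·m clockwise.
Total clockwise load moment = 590.3 N·m.
The cable tension T acts at 3.17 m; only its component perpendicular to the beam, T sinθ, produces torque. sinθ = h/√(h²+d²) = 2.94/√(2.94²+3.17²) = 0.68.
For rotational equilibrium, T × 3.17 × 0.68 = 590.3, so T = 590.3 / 2.156 = 274 N.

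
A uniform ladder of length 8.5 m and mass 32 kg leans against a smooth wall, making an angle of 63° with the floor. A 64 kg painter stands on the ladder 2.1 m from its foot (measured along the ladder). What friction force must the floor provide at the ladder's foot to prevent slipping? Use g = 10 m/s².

Take moments about the foot of the ladder.
Ladder weight 32×10 = 320 N acts at 4.25 m along the ladder; its horizontal arm is 4.25·cos63° = 1.929 m → τ = 617.3 N·m clockwise.
Painter: 64×10 = 640 N at 2.1 m → arm 0.9534 m → τ = 610.2 N·m clockwise.
Wall normal N acts horizontally at the top; its moment arm is the height L sinθ = 8.5·sin63° = 7.574 m, counterclockwise.
Balancing moments: N × 7.574 = 1228, giving N = 162 N.
ΣFx = 0: friction at the foot balances the wall's push, so f = N_wall = 162 N.

f ≈ 162 N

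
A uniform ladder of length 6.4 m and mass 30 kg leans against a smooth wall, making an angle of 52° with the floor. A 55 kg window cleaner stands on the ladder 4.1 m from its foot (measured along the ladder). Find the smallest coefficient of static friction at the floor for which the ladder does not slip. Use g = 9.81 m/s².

μ_min ≈ 0.462

Take moments about the foot of the ladder.
Ladder weight 30×9.81 = 294.3 N acts at 3.2 m along the ladder; its horizontal arm is 3.2·cos52° = 1.97 m → τ = 579.8 N·m clockwise.
Window cleaner: 55×9.81 = 539.6 N at 4.1 m → arm 2.524 m → τ = 1362 N·m clockwise.
Wall normal N acts horizontally at the top; its moment arm is the height L sinθ = 6.4·sin52° = 5.043 m, counterclockwise.
Balancing moments: N × 5.043 = 1942, giving N = 385.1 N.
ΣFx = 0 ⇒ f = N_wall = 385.1 N. ΣFy = 0 ⇒ N_floor = 833.9 N.
μ_min = f / N_floor = 385.1 / 833.9 = 0.462.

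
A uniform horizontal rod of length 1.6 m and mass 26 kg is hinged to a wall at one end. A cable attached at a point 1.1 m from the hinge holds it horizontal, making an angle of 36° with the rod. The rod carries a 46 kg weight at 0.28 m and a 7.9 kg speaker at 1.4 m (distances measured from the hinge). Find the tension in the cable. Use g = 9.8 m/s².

Sum moments about the hinge (the unknown hinge reaction has zero arm there).
Beam weight: 26 × 9.8 = 254.8 N down at 0.8 m → arm 0.8 m, τ = 254.8 × 0.8 = 203.8 N·m clockwise.
Weight: 46 × 9.8 = 450.8 N down at 0.28 m → arm 0.28 m, τ = 450.8 × 0.28 = 126.2 N·m clockwise.
Speaker: 7.9 × 9.8 = 77.42 N down at 1.4 m → arm 1.4 m, τ = 77.42 × 1.4 = 108.4 N·m clockwise.
Total clockwise load moment = 438.4 N·m.
The cable tension T acts at 1.1 m; only its component perpendicular to the rod, T sinθ, produces torque. sin 36° = 0.5878.
Στ = 0 ⇒ T × 1.1 × 0.5878 = 438.4 ⇒ T = 438.4 / 0.6466 = 678 N.

T ≈ 678 N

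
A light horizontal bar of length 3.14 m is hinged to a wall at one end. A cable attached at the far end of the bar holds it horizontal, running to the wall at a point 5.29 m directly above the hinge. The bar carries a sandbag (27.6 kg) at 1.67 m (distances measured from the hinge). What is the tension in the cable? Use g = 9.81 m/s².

T ≈ 167 N

Taking torques about the hinge:
Sandbag: 27.6 × 9.81 = 270.8 N down at 1.67 m → arm 1.67 m, τ = 270.8 × 1.67 = 452.2 N·m clockwise.
Total clockwise load moment = 452.2 N·m.
The cable tension T acts at 3.14 m; only its component perpendicular to the bar, T sinθ, produces torque. sinθ = h/√(h²+d²) = 5.29/√(5.29²+3.14²) = 0.8599.
Setting net torque to zero: T × 3.14 × 0.8599 = 452.2 → T = 452.2 / 2.7 = 167 N.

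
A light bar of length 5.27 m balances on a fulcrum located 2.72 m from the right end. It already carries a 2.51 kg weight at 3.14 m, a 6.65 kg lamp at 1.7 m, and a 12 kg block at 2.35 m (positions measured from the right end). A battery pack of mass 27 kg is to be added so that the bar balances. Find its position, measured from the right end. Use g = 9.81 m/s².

x ≈ 3.1 m from the right end

Sum moments about the fulcrum (at 2.72 m from the right end) (the support reaction has zero arm there).
Weight: 2.51 × 9.81 = 24.62 N down at 3.14 m → arm 0.42 m, τ = 24.62 × 0.42 = 10.34 N·m counterclockwise.
Lamp: 6.65 × 9.81 = 65.24 N down at 1.7 m → arm 1.02 m, τ = 65.24 × 1.02 = 66.54 N·m clockwise.
Block: 12 × 9.81 = 117.7 N down at 2.35 m → arm 0.37 m, τ = 117.7 × 0.37 = 43.55 N·m clockwise.
Net moment of existing loads = 99.75 N·m clockwise.
The battery pack weighs 27 × 9.81 = 264.9 N and must supply an equal counterclockwise moment, so its lever arm about the fulcrum is 99.75 / 264.9 = 0.377 m.
That puts it at 2.72 + 0.377 = 3.1 m from the right end.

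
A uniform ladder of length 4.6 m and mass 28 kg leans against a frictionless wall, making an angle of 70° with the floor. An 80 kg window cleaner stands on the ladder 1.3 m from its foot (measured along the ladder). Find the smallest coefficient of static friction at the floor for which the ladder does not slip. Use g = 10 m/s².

About the foot of the ladder:
Ladder weight 28×10 = 280 N acts at 2.3 m along the ladder; its horizontal arm is 2.3·cos70° = 0.7866 m → τ = 220.2 N·m clockwise.
Window cleaner: 80×10 = 800 N at 1.3 m → arm 0.4446 m → τ = 355.7 N·m clockwise.
Wall normal N acts horizontally at the top; its moment arm is the height L sinθ = 4.6·sin70° = 4.323 m, counterclockwise.
For rotational equilibrium, N × 4.323 = 575.9, so N = 133.2 N.
ΣFx = 0 ⇒ f = N_wall = 133.2 N. ΣFy = 0 ⇒ N_floor = 1080 N.
μ_min = f / N_floor = 133.2 / 1080 = 0.123.

μ_min ≈ 0.123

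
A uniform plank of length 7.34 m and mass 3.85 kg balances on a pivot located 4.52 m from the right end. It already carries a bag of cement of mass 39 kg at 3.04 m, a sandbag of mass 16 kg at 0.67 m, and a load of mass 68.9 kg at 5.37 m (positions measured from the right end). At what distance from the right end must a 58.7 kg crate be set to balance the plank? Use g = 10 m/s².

About the pivot (at 4.52 m from the right end):
Beam weight: 3.85 × 10 = 38.5 N down at 3.67 m → arm 0.85 m, τ = 38.5 × 0.85 = 32.73 N·m clockwise.
Bag of cement: 39 × 10 = 390 N down at 3.04 m → arm 1.48 m, τ = 390 × 1.48 = 577.2 N·m clockwise.
Sandbag: 16 × 10 = 160 N down at 0.67 m → arm 3.85 m, τ = 160 × 3.85 = 616 N·m clockwise.
Load: 68.9 × 10 = 689 N down at 5.37 m → arm 0.85 m, τ = 689 × 0.85 = 585.6 N·m counterclockwise.
Net moment of existing loads = 640.3 N·m clockwise.
The crate weighs 58.7 × 10 = 587 N and must supply an equal counterclockwise moment, so its lever arm about the pivot is 640.3 / 587 = 1.09 m.
That puts it at 4.52 + 1.09 = 5.61 m from the right end.

x ≈ 5.61 m from the right end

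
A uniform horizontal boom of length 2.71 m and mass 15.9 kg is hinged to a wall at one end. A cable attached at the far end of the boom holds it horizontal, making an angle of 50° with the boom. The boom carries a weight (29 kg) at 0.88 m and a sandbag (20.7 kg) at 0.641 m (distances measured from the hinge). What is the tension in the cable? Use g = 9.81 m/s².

T ≈ 285 N

Choose the hinge as the axis so the unknown hinge reaction has zero arm there.
Beam weight: 15.9 × 9.81 = 156 N down at 1.355 m → arm 1.355 m, τ = 156 × 1.355 = 211.4 N·m clockwise.
Weight: 29 × 9.81 = 284.5 N down at 0.88 m → arm 0.88 m, τ = 284.5 × 0.88 = 250.4 N·m clockwise.
Sandbag: 20.7 × 9.81 = 203.1 N down at 0.641 m → arm 0.641 m, τ = 203.1 × 0.641 = 130.2 N·m clockwise.
Total clockwise load moment = 592 N·m.
The cable tension T acts at 2.71 m; only its component perpendicular to the boom, T sinθ, produces torque. sin 50° = 0.766.
Στ = 0 ⇒ T × 2.71 × 0.766 = 592 ⇒ T = 592 / 2.076 = 285 N.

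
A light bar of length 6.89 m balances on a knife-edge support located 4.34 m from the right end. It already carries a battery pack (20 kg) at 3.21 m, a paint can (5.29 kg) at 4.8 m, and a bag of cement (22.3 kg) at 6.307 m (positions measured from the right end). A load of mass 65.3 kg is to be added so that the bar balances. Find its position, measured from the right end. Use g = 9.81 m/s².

x ≈ 3.98 m from the right end

Choose the knife-edge support (at 4.34 m from the right end) as the axis so the support reaction has zero arm there.
Battery pack: 20 × 9.81 = 196.2 N down at 3.21 m → arm 1.13 m, τ = 196.2 × 1.13 = 221.7 N·m clockwise.
Paint can: 5.29 × 9.81 = 51.89 N down at 4.8 m → arm 0.46 m, τ = 51.89 × 0.46 = 23.87 N·m counterclockwise.
Bag of cement: 22.3 × 9.81 = 218.8 N down at 6.307 m → arm 1.967 m, τ = 218.8 × 1.967 = 430.4 N·m counterclockwise.
Net moment of existing loads = 232.6 N·m counterclockwise.
The load weighs 65.3 × 9.81 = 640.6 N and must supply an equal clockwise moment, so its lever arm about the knife-edge support is 232.6 / 640.6 = 0.363 m.
That puts it at 4.34 − 0.363 = 3.98 m from the right end.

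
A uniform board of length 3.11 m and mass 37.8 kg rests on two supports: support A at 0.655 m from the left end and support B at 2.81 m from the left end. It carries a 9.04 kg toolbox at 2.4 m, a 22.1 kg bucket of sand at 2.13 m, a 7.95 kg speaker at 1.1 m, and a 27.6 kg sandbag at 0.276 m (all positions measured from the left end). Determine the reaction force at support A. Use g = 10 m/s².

R_A ≈ 695 N

Sum moments about support B (its reaction then has zero moment arm).
Beam weight: 37.8 × 10 = 378 N down at 1.555 m → arm 1.255 m, τ = 378 × 1.255 = 474.4 N·m counterclockwise.
Toolbox: 9.04 × 10 = 90.4 N down at 2.4 m → arm 0.41 m, τ = 90.4 × 0.41 = 37.06 N·m counterclockwise.
Bucket of sand: 22.1 × 10 = 221 N down at 2.13 m → arm 0.68 m, τ = 221 × 0.68 = 150.3 N·m counterclockwise.
Speaker: 7.95 × 10 = 79.5 N down at 1.1 m → arm 1.71 m, τ = 79.5 × 1.71 = 135.9 N·m counterclockwise.
Sandbag: 27.6 × 10 = 276 N down at 0.276 m → arm 2.534 m, τ = 276 × 2.534 = 699.4 N·m counterclockwise.
Net load moment about support B = 1497 N·m counterclockwise.
Reaction R at support A is upward at 0.655 m, arm 2.155 m → moment R × 2.155 clockwise.
Balancing moments: R × 2.155 = 1497, giving R = 695 N.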